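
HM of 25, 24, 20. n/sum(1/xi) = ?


Sum of reciprocals = 1/25 + 1/24 + 1/20 = 0.131667
HM = 3/0.131667 = 22.7848

HM = 22.7848


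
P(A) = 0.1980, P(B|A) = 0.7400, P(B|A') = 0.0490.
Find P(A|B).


P(B) = P(B|A)*P(A) + P(B|A')*P(A')
= 0.7400*0.1980 + 0.0490*0.8020
= 0.146520 + 0.039298 = 0.185818
P(A|B) = 0.146520/0.185818 = 0.7885

P(A|B) = 0.7885


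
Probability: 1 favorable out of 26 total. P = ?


P = 1/26 = 0.0385

P = 0.0385


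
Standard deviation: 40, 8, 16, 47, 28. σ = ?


Mean = 27.8000
Variance = 209.7600
SD = sqrt(209.7600) = 14.4831

SD = 14.4831


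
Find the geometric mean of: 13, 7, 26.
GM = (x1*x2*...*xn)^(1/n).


Product = 13 × 7 × 26 = 2366
GM = 2366^(1/3) = 13.3251

GM = 13.3251


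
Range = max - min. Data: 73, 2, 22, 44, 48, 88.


Max = 88, Min = 2
Range = 88 - 2 = 86

Range = 86


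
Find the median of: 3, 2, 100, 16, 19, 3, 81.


Sorted: 2, 3, 3, 16, 19, 81, 100
n = 7 (odd)
Middle value = 16

Median = 16


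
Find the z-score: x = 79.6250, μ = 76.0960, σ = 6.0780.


z = (79.6250 - 76.0960)/6.0780
= 3.5290/6.0780
= 0.5806

z = 0.5806


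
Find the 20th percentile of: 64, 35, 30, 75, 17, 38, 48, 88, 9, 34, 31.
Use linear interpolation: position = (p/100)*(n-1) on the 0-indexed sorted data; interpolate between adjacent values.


Sorted: 9, 17, 30, 31, 34, 35, 38, 48, 64, 75, 88
n = 11
Index = 20/100 * 10 = 2.0000
Lower = data[2] = 30, Upper = data[3] = 31
P20 = 30 + 0*(1) = 30.0000

P20 = 30.0000


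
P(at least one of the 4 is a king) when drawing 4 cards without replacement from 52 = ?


P(at least one) = 1 - P(none)
P(none) = (48/52) × (47/51) × (46/50) × (45/49) = 0.718737
P(at least one) = 1 - 0.718737 = 0.2813

P = 0.2813


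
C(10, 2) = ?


C(10,2) = 10!/(2! × 8!)
= 3628800/(2 × 40320)
= 45

C(10,2) = 45


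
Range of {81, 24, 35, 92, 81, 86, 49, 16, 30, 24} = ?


Max = 92, Min = 16
Range = 92 - 16 = 76

Range = 76


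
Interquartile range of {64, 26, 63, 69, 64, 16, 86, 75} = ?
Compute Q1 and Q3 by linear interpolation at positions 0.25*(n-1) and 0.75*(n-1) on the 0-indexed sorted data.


Sorted: 16, 26, 63, 64, 64, 69, 75, 86
Q1 (25th %ile) = 53.7500
Q3 (75th %ile) = 70.5000
IQR = 70.5000 - 53.7500 = 16.7500

IQR = 16.7500


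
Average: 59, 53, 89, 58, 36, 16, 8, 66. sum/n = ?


Sum = 59 + 53 + 89 + 58 + 36 + 16 + 8 + 66 = 385
n = 8
Mean = 385/8 = 48.1250

Mean = 48.1250


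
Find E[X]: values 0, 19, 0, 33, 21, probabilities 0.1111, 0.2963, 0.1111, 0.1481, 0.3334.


E[X] = 0*0.1111 + 19*0.2963 + 0*0.1111 + 33*0.1481 + 21*0.3334
= 0 + 5.6297 + 0 + 4.8873 + 7.0014
= 17.5184

E[X] = 17.5184


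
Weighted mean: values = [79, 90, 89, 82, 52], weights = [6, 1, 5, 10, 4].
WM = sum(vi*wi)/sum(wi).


Numerator = 79*6 + 90*1 + 89*5 + 82*10 + 52*4 = 2037
Denominator = 6 + 1 + 5 + 10 + 4 = 26
WM = 2037/26 = 78.3462

WM = 78.3462


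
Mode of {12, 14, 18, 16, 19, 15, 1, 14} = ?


Frequencies: 1:1, 12:1, 14:2, 15:1, 16:1, 18:1, 19:1
Max frequency = 2
Mode = 14

Mode = 14


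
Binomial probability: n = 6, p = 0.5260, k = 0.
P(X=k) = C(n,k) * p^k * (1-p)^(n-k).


C(6,0) = 1
p^0 = 1.000000
(1-p)^6 = 0.011341
P = 1 * 1.000000 * 0.011341 = 0.0113

P(X=0) = 0.0113


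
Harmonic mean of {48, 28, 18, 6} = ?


Sum of reciprocals = 1/48 + 1/28 + 1/18 + 1/6 = 0.278770
HM = 4/0.278770 = 14.3488

HM = 14.3488


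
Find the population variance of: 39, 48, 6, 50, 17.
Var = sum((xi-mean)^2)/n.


Mean = 32.0000
Squared deviations: 49.0000, 256.0000, 676.0000, 324.0000, 225.0000
Sum = 1530.0000
Variance = 1530.0000/5 = 306.0000

Variance = 306.0000


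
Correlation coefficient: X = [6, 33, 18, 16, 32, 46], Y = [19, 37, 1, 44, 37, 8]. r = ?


Mean X = 25.1667, Mean Y = 24.3333
SD X = 13.196169, SD Y = 16.058919
Cov = -10.888889
r = -10.888889/(13.196169*16.058919) = -0.0514

r = -0.0514


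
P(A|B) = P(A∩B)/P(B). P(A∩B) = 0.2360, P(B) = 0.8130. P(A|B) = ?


P(A|B) = 0.2360/0.8130 = 0.2903

P(A|B) = 0.2903


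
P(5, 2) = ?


P(5,2) = 5!/3!
= 120/6
= 20

P(5,2) = 20


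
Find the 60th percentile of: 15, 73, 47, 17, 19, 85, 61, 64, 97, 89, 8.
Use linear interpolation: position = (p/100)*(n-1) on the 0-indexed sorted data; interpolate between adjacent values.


Sorted: 8, 15, 17, 19, 47, 61, 64, 73, 85, 89, 97
n = 11
Index = 60/100 * 10 = 6.0000
Lower = data[6] = 64, Upper = data[7] = 73
P60 = 64 + 0*(9) = 64.0000

P60 = 64.0000


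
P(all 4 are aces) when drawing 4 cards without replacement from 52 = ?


P(all aces) = (4/52) × (3/51) × (2/50) × (1/49)
= 3.6938e-06

P = 3.6938e-06


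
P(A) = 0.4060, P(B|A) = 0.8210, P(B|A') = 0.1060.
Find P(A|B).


P(B) = P(B|A)*P(A) + P(B|A')*P(A')
= 0.8210*0.4060 + 0.1060*0.5940
= 0.333326 + 0.062964 = 0.396290
P(A|B) = 0.333326/0.396290 = 0.8411

P(A|B) = 0.8411


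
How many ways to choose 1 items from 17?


C(17,1) = 17!/(1! × 16!)
= 355687428096000/(1 × 20922789888000)
= 17

C(17,1) = 17


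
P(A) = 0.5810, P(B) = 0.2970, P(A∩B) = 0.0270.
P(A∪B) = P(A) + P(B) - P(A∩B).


P(A∪B) = 0.5810 + 0.2970 - 0.0270
= 0.8780 - 0.0270
= 0.8510

P(A∪B) = 0.8510


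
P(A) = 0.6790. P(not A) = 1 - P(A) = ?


P(not A) = 1 - 0.6790 = 0.3210

P(not A) = 0.3210


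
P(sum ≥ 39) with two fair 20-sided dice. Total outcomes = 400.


Total outcomes = 20×20 = 400
Favorable (sum ≥ 39): 3
P = 3/400 = 0.0075

P = 0.0075


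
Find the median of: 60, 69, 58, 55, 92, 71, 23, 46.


Sorted: 23, 46, 55, 58, 60, 69, 71, 92
n = 8 (even)
Middle values: 58 and 60
Median = (58+60)/2 = 59.0000

Median = 59.0000


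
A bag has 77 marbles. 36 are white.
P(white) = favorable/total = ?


P = 36/77 = 0.4675

P = 0.4675


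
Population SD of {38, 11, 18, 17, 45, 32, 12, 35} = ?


Mean = 26.0000
Variance = 148.5000
SD = sqrt(148.5000) = 12.1861

SD = 12.1861


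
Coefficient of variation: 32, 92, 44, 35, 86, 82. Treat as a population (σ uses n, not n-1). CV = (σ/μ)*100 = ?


Mean = 61.8333
SD = 25.2614
CV = (25.2614/61.8333)*100 = 40.8540%

CV = 40.8540%


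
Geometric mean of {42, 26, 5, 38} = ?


Product = 42 × 26 × 5 × 38 = 207480
GM = 207480^(1/4) = 21.3424

GM = 21.3424


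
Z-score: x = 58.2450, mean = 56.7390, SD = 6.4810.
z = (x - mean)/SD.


z = (58.2450 - 56.7390)/6.4810
= 1.5060/6.4810
= 0.2324

z = 0.2324


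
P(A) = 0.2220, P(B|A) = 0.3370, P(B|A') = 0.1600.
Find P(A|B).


P(B) = P(B|A)*P(A) + P(B|A')*P(A')
= 0.3370*0.2220 + 0.1600*0.7780
= 0.074814 + 0.124480 = 0.199294
P(A|B) = 0.074814/0.199294 = 0.3754

P(A|B) = 0.3754


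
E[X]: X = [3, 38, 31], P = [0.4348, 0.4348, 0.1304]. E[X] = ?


E[X] = 3*0.4348 + 38*0.4348 + 31*0.1304
= 1.3044 + 16.5224 + 4.0424
= 21.8692

E[X] = 21.8692


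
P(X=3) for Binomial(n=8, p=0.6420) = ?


C(8,3) = 56
p^3 = 0.264609
(1-p)^5 = 0.005881
P = 56 * 0.264609 * 0.005881 = 0.0871

P(X=3) = 0.0871


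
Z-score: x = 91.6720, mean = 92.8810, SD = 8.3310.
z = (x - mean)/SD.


z = (91.6720 - 92.8810)/8.3310
= -1.2090/8.3310
= -0.1451

z = -0.1451


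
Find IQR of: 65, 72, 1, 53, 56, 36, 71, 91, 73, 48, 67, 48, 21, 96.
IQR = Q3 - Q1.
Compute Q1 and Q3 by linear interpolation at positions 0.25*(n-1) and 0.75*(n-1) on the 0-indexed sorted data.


Sorted: 1, 21, 36, 48, 48, 53, 56, 65, 67, 71, 72, 73, 91, 96
Q1 (25th %ile) = 48.0000
Q3 (75th %ile) = 71.7500
IQR = 71.7500 - 48.0000 = 23.7500

IQR = 23.7500


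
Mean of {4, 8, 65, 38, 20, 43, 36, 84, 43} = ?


Sum = 4 + 8 + 65 + 38 + 20 + 43 + 36 + 84 + 43 = 341
n = 9
Mean = 341/9 = 37.8889

Mean = 37.8889


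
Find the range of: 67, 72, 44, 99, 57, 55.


Max = 99, Min = 44
Range = 99 - 44 = 55

Range = 55


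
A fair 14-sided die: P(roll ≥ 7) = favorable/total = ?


Favorable outcomes (roll ≥ 7): 8
Total outcomes = 14
P = 8/14 = 0.5714

P = 0.5714


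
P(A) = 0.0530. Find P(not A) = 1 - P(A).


P(not A) = 1 - 0.0530 = 0.9470

P(not A) = 0.9470


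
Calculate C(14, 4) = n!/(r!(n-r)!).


C(14,4) = 14!/(4! × 10!)
= 87178291200/(24 × 3628800)
= 1001

C(14,4) = 1001


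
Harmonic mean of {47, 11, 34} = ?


Sum of reciprocals = 1/47 + 1/11 + 1/34 = 0.141597
HM = 3/0.141597 = 21.1868

HM = 21.1868


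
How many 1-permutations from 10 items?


P(10,1) = 10!/9!
= 3628800/362880
= 10

P(10,1) = 10


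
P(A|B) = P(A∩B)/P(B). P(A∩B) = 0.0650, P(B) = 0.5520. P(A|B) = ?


P(A|B) = 0.0650/0.5520 = 0.1178

P(A|B) = 0.1178


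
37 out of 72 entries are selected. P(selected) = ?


P = 37/72 = 0.5139

P = 0.5139


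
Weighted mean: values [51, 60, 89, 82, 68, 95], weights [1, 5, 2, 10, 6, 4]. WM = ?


Numerator = 51*1 + 60*5 + 89*2 + 82*10 + 68*6 + 95*4 = 2137
Denominator = 1 + 5 + 2 + 10 + 6 + 4 = 28
WM = 2137/28 = 76.3214

WM = 76.3214


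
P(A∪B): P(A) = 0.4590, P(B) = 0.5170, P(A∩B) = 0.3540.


P(A∪B) = 0.4590 + 0.5170 - 0.3540
= 0.9760 - 0.3540
= 0.6220

P(A∪B) = 0.6220


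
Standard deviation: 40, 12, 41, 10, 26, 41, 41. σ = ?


Mean = 30.1429
Variance = 171.8367
SD = sqrt(171.8367) = 13.1087

SD = 13.1087


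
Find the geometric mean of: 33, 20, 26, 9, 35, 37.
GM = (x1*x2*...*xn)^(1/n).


Product = 33 × 20 × 26 × 9 × 35 × 37 = 199999800
GM = 199999800^(1/6) = 24.1827

GM = 24.1827


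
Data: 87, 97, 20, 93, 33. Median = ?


Sorted: 20, 33, 87, 93, 97
n = 5 (odd)
Middle value = 87

Median = 87


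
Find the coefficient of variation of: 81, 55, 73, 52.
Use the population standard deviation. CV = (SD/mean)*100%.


Mean = 65.2500
SD = 12.1321
CV = (12.1321/65.2500)*100 = 18.5932%

CV = 18.5932%


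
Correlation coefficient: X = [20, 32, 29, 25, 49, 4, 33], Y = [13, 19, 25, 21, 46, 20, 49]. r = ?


Mean X = 27.4286, Mean Y = 27.5714
SD X = 12.703848, SD Y = 13.047793
Cov = 110.755102
r = 110.755102/(12.703848*13.047793) = 0.6682

r = 0.6682


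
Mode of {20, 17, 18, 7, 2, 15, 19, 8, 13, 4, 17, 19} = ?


Frequencies: 2:1, 4:1, 7:1, 8:1, 13:1, 15:1, 17:2, 18:1, 19:2, 20:1
Max frequency = 2
Mode = 17, 19

Mode = 17, 19


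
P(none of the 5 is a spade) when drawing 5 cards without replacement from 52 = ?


P(no spades) = (39/52) × (38/51) × (37/50) × (36/49) × (35/48)
= 0.2215

P = 0.2215


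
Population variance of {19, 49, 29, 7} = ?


Mean = 26.0000
Squared deviations: 49.0000, 529.0000, 9.0000, 361.0000
Sum = 948.0000
Variance = 948.0000/4 = 237.0000

Variance = 237.0000


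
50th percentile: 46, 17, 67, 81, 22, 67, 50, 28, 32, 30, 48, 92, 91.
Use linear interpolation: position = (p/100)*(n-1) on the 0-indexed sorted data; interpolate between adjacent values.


Sorted: 17, 22, 28, 30, 32, 46, 48, 50, 67, 67, 81, 91, 92
n = 13
Index = 50/100 * 12 = 6.0000
Lower = data[6] = 48, Upper = data[7] = 50
P50 = 48 + 0*(2) = 48.0000

P50 = 48.0000


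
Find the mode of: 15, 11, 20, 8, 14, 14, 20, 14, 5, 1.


Frequencies: 1:1, 5:1, 8:1, 11:1, 14:3, 15:1, 20:2
Max frequency = 3
Mode = 14

Mode = 14


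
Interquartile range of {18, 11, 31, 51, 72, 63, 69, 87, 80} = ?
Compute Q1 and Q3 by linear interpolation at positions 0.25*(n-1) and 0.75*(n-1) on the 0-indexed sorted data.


Sorted: 11, 18, 31, 51, 63, 69, 72, 80, 87
Q1 (25th %ile) = 31.0000
Q3 (75th %ile) = 72.0000
IQR = 72.0000 - 31.0000 = 41.0000

IQR = 41.0000


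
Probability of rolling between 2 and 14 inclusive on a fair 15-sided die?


Favorable outcomes (2 ≤ roll ≤ 14): 13
Total outcomes = 15
P = 13/15 = 0.8667

P = 0.8667


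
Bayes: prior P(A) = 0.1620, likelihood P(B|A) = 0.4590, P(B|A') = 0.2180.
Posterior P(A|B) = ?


P(B) = P(B|A)*P(A) + P(B|A')*P(A')
= 0.4590*0.1620 + 0.2180*0.8380
= 0.074358 + 0.182684 = 0.257042
P(A|B) = 0.074358/0.257042 = 0.2893

P(A|B) = 0.2893


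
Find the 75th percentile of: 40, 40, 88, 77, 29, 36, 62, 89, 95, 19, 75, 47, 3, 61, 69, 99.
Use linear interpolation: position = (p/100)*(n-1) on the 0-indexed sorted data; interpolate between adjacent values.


Sorted: 3, 19, 29, 36, 40, 40, 47, 61, 62, 69, 75, 77, 88, 89, 95, 99
n = 16
Index = 75/100 * 15 = 11.2500
Lower = data[11] = 77, Upper = data[12] = 88
P75 = 77 + 0.2500*(11) = 79.7500

P75 = 79.7500


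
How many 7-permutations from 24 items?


P(24,7) = 24!/17!
= 620448401733239439360000/355687428096000
= 1744364160

P(24,7) = 1744364160


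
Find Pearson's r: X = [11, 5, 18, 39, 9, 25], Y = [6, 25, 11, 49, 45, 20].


Mean X = 17.8333, Mean Y = 26.0000
SD X = 11.466134, SD Y = 16.083117
Cov = 70.500000
r = 70.500000/(11.466134*16.083117) = 0.3823

r = 0.3823


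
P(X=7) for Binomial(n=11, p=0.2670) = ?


C(11,7) = 330
p^7 = 9.673393e-05
(1-p)^4 = 0.288679
P = 330 * 9.673393e-05 * 0.288679 = 0.0092

P(X=7) = 0.0092


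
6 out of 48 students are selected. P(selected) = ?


P = 6/48 = 0.1250

P = 0.1250


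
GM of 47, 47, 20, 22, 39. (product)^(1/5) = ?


Product = 47 × 47 × 20 × 22 × 39 = 37906440
GM = 37906440^(1/5) = 32.7901

GM = 32.7901


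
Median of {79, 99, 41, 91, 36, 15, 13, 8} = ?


Sorted: 8, 13, 15, 36, 41, 79, 91, 99
n = 8 (even)
Middle values: 36 and 41
Median = (36+41)/2 = 38.5000

Median = 38.5000


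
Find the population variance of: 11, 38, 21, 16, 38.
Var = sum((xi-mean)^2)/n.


Mean = 24.8000
Squared deviations: 190.4400, 174.2400, 14.4400, 77.4400, 174.2400
Sum = 630.8000
Variance = 630.8000/5 = 126.1600

Variance = 126.1600


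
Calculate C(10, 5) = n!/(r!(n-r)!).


C(10,5) = 10!/(5! × 5!)
= 3628800/(120 × 120)
= 252

C(10,5) = 252


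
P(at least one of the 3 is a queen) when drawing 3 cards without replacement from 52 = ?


P(at least one) = 1 - P(none)
P(none) = (48/52) × (47/51) × (46/50) = 0.782624
P(at least one) = 1 - 0.782624 = 0.2174

P = 0.2174


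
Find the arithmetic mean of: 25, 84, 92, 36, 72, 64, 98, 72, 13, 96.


Sum = 25 + 84 + 92 + 36 + 72 + 64 + 98 + 72 + 13 + 96 = 652
n = 10
Mean = 652/10 = 65.2000

Mean = 65.2000


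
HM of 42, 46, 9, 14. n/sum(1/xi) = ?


Sum of reciprocals = 1/42 + 1/46 + 1/9 + 1/14 = 0.228088
HM = 4/0.228088 = 17.5371

HM = 17.5371


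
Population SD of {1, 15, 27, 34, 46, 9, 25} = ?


Mean = 22.4286
Variance = 201.6735
SD = sqrt(201.6735) = 14.2012

SD = 14.2012


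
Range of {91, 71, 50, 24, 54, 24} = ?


Max = 91, Min = 24
Range = 91 - 24 = 67

Range = 67


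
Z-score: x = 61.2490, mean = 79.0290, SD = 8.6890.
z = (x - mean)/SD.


z = (61.2490 - 79.0290)/8.6890
= -17.7800/8.6890
= -2.0463

z = -2.0463


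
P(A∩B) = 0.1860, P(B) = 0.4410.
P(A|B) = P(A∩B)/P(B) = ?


P(A|B) = 0.1860/0.4410 = 0.4218

P(A|B) = 0.4218


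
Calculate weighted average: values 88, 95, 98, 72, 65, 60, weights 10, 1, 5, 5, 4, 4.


Numerator = 88*10 + 95*1 + 98*5 + 72*5 + 65*4 + 60*4 = 2325
Denominator = 10 + 1 + 5 + 5 + 4 + 4 = 29
WM = 2325/29 = 80.1724

WM = 80.1724


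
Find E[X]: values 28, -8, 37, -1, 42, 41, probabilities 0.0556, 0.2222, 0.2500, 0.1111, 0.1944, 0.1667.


E[X] = 28*0.0556 - 8*0.2222 + 37*0.2500 - 1*0.1111 + 42*0.1944 + 41*0.1667
= 1.5568 - 1.7776 + 9.2500 - 0.1111 + 8.1648 + 6.8347
= 23.9176

E[X] = 23.9176


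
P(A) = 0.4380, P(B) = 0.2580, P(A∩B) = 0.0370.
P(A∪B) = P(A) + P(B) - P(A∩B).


P(A∪B) = 0.4380 + 0.2580 - 0.0370
= 0.6960 - 0.0370
= 0.6590

P(A∪B) = 0.6590


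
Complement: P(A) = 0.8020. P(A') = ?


P(not A) = 1 - 0.8020 = 0.1980

P(not A) = 0.1980


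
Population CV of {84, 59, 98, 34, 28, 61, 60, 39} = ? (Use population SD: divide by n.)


Mean = 57.8750
SD = 22.7125
CV = (22.7125/57.8750)*100 = 39.2441%

CV = 39.2441%


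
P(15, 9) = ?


P(15,9) = 15!/6!
= 1307674368000/720
= 1816214400

P(15,9) = 1816214400


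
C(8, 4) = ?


C(8,4) = 8!/(4! × 4!)
= 40320/(24 × 24)
= 70

C(8,4) = 70


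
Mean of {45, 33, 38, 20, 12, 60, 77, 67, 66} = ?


Sum = 45 + 33 + 38 + 20 + 12 + 60 + 77 + 67 + 66 = 418
n = 9
Mean = 418/9 = 46.4444

Mean = 46.4444


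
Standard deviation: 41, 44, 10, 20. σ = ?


Mean = 28.7500
Variance = 202.6875
SD = sqrt(202.6875) = 14.2368

SD = 14.2368


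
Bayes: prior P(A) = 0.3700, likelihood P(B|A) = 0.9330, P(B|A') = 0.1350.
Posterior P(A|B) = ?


P(B) = P(B|A)*P(A) + P(B|A')*P(A')
= 0.9330*0.3700 + 0.1350*0.6300
= 0.345210 + 0.085050 = 0.430260
P(A|B) = 0.345210/0.430260 = 0.8023

P(A|B) = 0.8023


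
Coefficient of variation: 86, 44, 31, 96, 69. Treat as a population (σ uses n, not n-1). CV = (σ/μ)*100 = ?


Mean = 65.2000
SD = 24.5552
CV = (24.5552/65.2000)*100 = 37.6614%

CV = 37.6614%


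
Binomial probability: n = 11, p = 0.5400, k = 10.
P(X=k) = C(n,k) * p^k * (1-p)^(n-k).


C(11,10) = 11
p^10 = 0.002108
(1-p)^1 = 0.460000
P = 11 * 0.002108 * 0.460000 = 0.0107

P(X=10) = 0.0107


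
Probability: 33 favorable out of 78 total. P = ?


P = 33/78 = 0.4231

P = 0.4231


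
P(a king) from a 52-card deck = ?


4 kings in 52 cards
P = 4/52 = 0.0769

P = 0.0769


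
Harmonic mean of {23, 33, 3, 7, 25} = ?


Sum of reciprocals = 1/23 + 1/33 + 1/3 + 1/7 + 1/25 = 0.589972
HM = 5/0.589972 = 8.4750

HM = 8.4750


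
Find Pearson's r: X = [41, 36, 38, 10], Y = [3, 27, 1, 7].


Mean X = 31.2500, Mean Y = 9.5000
SD X = 12.397076, SD Y = 10.331989
Cov = 3.875000
r = 3.875000/(12.397076*10.331989) = 0.0303

r = 0.0303


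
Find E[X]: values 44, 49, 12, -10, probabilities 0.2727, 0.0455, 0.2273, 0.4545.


E[X] = 44*0.2727 + 49*0.0455 + 12*0.2273 - 10*0.4545
= 11.9988 + 2.2295 + 2.7276 - 4.5450
= 12.4109

E[X] = 12.4109


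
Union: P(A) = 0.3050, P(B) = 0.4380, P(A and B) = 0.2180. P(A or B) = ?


P(A∪B) = 0.3050 + 0.4380 - 0.2180
= 0.7430 - 0.2180
= 0.5250

P(A∪B) = 0.5250


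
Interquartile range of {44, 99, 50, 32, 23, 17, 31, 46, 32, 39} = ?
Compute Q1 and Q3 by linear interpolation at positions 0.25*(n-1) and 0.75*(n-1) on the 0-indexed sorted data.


Sorted: 17, 23, 31, 32, 32, 39, 44, 46, 50, 99
Q1 (25th %ile) = 31.2500
Q3 (75th %ile) = 45.5000
IQR = 45.5000 - 31.2500 = 14.2500

IQR = 14.2500


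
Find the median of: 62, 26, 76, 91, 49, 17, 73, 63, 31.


Sorted: 17, 26, 31, 49, 62, 63, 73, 76, 91
n = 9 (odd)
Middle value = 62

Median = 62


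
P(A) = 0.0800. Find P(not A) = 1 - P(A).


P(not A) = 1 - 0.0800 = 0.9200

P(not A) = 0.9200


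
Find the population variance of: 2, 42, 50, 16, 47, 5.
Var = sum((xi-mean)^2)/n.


Mean = 27.0000
Squared deviations: 625.0000, 225.0000, 529.0000, 121.0000, 400.0000, 484.0000
Sum = 2384.0000
Variance = 2384.0000/6 = 397.3333

Variance = 397.3333


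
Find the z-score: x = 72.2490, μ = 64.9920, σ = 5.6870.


z = (72.2490 - 64.9920)/5.6870
= 7.2570/5.6870
= 1.2761

z = 1.2761


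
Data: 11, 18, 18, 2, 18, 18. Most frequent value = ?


Frequencies: 2:1, 11:1, 18:4
Max frequency = 4
Mode = 18

Mode = 18


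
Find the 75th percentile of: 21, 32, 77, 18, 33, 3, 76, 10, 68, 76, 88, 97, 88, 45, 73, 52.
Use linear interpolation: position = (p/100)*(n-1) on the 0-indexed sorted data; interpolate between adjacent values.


Sorted: 3, 10, 18, 21, 32, 33, 45, 52, 68, 73, 76, 76, 77, 88, 88, 97
n = 16
Index = 75/100 * 15 = 11.2500
Lower = data[11] = 76, Upper = data[12] = 77
P75 = 76 + 0.2500*(1) = 76.2500

P75 = 76.2500


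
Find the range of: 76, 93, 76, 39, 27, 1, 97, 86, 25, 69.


Max = 97, Min = 1
Range = 97 - 1 = 96

Range = 96


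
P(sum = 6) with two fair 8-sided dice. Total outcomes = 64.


Total outcomes = 8×8 = 64
Favorable (sum = 6): 5
P = 5/64 = 0.0781

P = 0.0781


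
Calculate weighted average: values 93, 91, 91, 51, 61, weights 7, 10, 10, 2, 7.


Numerator = 93*7 + 91*10 + 91*10 + 51*2 + 61*7 = 3000
Denominator = 7 + 10 + 10 + 2 + 7 = 36
WM = 3000/36 = 83.3333

WM = 83.3333


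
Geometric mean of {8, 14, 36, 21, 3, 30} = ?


Product = 8 × 14 × 36 × 21 × 3 × 30 = 7620480
GM = 7620480^(1/6) = 14.0280

GM = 14.0280


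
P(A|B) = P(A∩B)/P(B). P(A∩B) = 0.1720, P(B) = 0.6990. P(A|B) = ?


P(A|B) = 0.1720/0.6990 = 0.2461

P(A|B) = 0.2461


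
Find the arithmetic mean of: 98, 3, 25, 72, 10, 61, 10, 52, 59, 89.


Sum = 98 + 3 + 25 + 72 + 10 + 61 + 10 + 52 + 59 + 89 = 479
n = 10
Mean = 479/10 = 47.9000

Mean = 47.9000


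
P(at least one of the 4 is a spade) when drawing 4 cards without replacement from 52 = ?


P(at least one) = 1 - P(none)
P(none) = (39/52) × (38/51) × (37/50) × (36/49) = 0.303818
P(at least one) = 1 - 0.303818 = 0.6962

P = 0.6962


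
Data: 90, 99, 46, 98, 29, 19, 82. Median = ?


Sorted: 19, 29, 46, 82, 90, 98, 99
n = 7 (odd)
Middle value = 82

Median = 82


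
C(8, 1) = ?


C(8,1) = 8!/(1! × 7!)
= 40320/(1 × 5040)
= 8

C(8,1) = 8


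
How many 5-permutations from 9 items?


P(9,5) = 9!/4!
= 362880/24
= 15120

P(9,5) = 15120


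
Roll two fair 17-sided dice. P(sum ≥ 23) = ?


Total outcomes = 17×17 = 289
Favorable (sum ≥ 23): 78
P = 78/289 = 0.2699

P = 0.2699


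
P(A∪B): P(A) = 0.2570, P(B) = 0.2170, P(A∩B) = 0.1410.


P(A∪B) = 0.2570 + 0.2170 - 0.1410
= 0.4740 - 0.1410
= 0.3330

P(A∪B) = 0.3330


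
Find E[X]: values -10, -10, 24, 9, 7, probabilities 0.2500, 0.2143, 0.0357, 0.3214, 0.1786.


E[X] = -10*0.2500 - 10*0.2143 + 24*0.0357 + 9*0.3214 + 7*0.1786
= -2.5000 - 2.1430 + 0.8568 + 2.8926 + 1.2502
= 0.3566

E[X] = 0.3566


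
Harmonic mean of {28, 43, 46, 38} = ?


Sum of reciprocals = 1/28 + 1/43 + 1/46 + 1/38 = 0.107025
HM = 4/0.107025 = 37.3744

HM = 37.3744


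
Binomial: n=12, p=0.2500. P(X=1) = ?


C(12,1) = 12
p^1 = 0.250000
(1-p)^11 = 0.042235
P = 12 * 0.250000 * 0.042235 = 0.1267

P(X=1) = 0.1267


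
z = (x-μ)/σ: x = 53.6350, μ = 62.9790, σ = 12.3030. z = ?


z = (53.6350 - 62.9790)/12.3030
= -9.3440/12.3030
= -0.7595

z = -0.7595


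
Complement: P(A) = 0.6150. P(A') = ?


P(not A) = 1 - 0.6150 = 0.3850

P(not A) = 0.3850


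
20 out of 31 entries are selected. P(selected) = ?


P = 20/31 = 0.6452

P = 0.6452


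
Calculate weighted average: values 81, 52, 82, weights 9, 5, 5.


Numerator = 81*9 + 52*5 + 82*5 = 1399
Denominator = 9 + 5 + 5 = 19
WM = 1399/19 = 73.6316

WM = 73.6316


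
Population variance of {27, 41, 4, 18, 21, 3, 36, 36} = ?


Mean = 23.2500
Squared deviations: 14.0625, 315.0625, 370.5625, 27.5625, 5.0625, 410.0625, 162.5625, 162.5625
Sum = 1467.5000
Variance = 1467.5000/8 = 183.4375

Variance = 183.4375


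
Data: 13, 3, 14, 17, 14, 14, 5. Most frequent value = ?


Frequencies: 3:1, 5:1, 13:1, 14:3, 17:1
Max frequency = 3
Mode = 14

Mode = 14


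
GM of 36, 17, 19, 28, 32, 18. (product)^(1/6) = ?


Product = 36 × 17 × 19 × 28 × 32 × 18 = 187536384
GM = 187536384^(1/6) = 23.9248

GM = 23.9248


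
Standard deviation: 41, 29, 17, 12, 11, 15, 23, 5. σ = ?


Mean = 19.1250
Variance = 116.1094
SD = sqrt(116.1094) = 10.7754

SD = 10.7754


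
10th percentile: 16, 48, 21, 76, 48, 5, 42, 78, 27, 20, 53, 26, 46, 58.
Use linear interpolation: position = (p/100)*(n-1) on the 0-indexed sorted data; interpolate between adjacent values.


Sorted: 5, 16, 20, 21, 26, 27, 42, 46, 48, 48, 53, 58, 76, 78
n = 14
Index = 10/100 * 13 = 1.3000
Lower = data[1] = 16, Upper = data[2] = 20
P10 = 16 + 0.3000*(4) = 17.2000

P10 = 17.2000


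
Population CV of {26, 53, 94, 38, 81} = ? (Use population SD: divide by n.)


Mean = 58.4000
SD = 25.5859
CV = (25.5859/58.4000)*100 = 43.8115%

CV = 43.8115%


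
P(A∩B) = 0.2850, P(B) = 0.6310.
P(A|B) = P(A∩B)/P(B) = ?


P(A|B) = 0.2850/0.6310 = 0.4517

P(A|B) = 0.4517


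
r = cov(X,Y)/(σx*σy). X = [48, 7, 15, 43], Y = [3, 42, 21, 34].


Mean X = 28.2500, Mean Y = 25.0000
SD X = 17.569505, SD Y = 14.747881
Cov = -152.500000
r = -152.500000/(17.569505*14.747881) = -0.5885

r = -0.5885


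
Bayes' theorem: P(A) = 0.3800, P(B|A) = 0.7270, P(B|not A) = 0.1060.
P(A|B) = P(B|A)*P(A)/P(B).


P(B) = P(B|A)*P(A) + P(B|A')*P(A')
= 0.7270*0.3800 + 0.1060*0.6200
= 0.276260 + 0.065720 = 0.341980
P(A|B) = 0.276260/0.341980 = 0.8078

P(A|B) = 0.8078


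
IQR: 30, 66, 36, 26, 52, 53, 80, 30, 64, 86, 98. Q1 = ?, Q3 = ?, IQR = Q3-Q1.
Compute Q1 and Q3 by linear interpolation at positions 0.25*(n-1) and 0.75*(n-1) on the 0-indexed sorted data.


Sorted: 26, 30, 30, 36, 52, 53, 64, 66, 80, 86, 98
Q1 (25th %ile) = 33.0000
Q3 (75th %ile) = 73.0000
IQR = 73.0000 - 33.0000 = 40.0000

IQR = 40.0000


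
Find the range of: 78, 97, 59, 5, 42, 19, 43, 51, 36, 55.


Max = 97, Min = 5
Range = 97 - 5 = 92

Range = 92


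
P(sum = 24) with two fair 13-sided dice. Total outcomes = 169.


Total outcomes = 13×13 = 169
Favorable (sum = 24): 3
P = 3/169 = 0.0178

P = 0.0178


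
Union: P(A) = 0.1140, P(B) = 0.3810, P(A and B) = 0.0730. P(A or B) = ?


P(A∪B) = 0.1140 + 0.3810 - 0.0730
= 0.4950 - 0.0730
= 0.4220

P(A∪B) = 0.4220


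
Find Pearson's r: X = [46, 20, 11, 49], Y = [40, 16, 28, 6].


Mean X = 31.5000, Mean Y = 22.5000
SD X = 16.347783, SD Y = 12.757351
Cov = -18.250000
r = -18.250000/(16.347783*12.757351) = -0.0875

r = -0.0875


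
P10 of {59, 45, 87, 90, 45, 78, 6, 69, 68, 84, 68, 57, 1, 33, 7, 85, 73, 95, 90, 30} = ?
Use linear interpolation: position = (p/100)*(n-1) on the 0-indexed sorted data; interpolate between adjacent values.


Sorted: 1, 6, 7, 30, 33, 45, 45, 57, 59, 68, 68, 69, 73, 78, 84, 85, 87, 90, 90, 95
n = 20
Index = 10/100 * 19 = 1.9000
Lower = data[1] = 6, Upper = data[2] = 7
P10 = 6 + 0.9000*(1) = 6.9000

P10 = 6.9000


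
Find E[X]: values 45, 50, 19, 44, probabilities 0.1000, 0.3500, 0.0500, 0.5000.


E[X] = 45*0.1000 + 50*0.3500 + 19*0.0500 + 44*0.5000
= 4.5000 + 17.5000 + 0.9500 + 22.0000
= 44.9500

E[X] = 44.9500


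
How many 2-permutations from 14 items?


P(14,2) = 14!/12!
= 87178291200/479001600
= 182

P(14,2) = 182


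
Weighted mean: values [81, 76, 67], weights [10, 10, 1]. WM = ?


Numerator = 81*10 + 76*10 + 67*1 = 1637
Denominator = 10 + 10 + 1 = 21
WM = 1637/21 = 77.9524

WM = 77.9524


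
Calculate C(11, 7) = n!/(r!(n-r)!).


C(11,7) = 11!/(7! × 4!)
= 39916800/(5040 × 24)
= 330

C(11,7) = 330


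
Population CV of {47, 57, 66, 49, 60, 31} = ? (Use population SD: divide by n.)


Mean = 51.6667
SD = 11.2497
CV = (11.2497/51.6667)*100 = 21.7736%

CV = 21.7736%


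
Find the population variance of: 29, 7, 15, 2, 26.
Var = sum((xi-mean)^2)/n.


Mean = 15.8000
Squared deviations: 174.2400, 77.4400, 0.6400, 190.4400, 104.0400
Sum = 546.8000
Variance = 546.8000/5 = 109.3600

Variance = 109.3600


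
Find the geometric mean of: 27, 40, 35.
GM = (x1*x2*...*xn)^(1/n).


Product = 27 × 40 × 35 = 37800
GM = 37800^(1/3) = 33.5607

GM = 33.5607


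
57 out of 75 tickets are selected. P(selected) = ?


P = 57/75 = 0.7600

P = 0.7600


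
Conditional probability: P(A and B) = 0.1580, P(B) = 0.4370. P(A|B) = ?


P(A|B) = 0.1580/0.4370 = 0.3616

P(A|B) = 0.3616


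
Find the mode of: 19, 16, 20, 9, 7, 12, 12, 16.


Frequencies: 7:1, 9:1, 12:2, 16:2, 19:1, 20:1
Max frequency = 2
Mode = 12, 16

Mode = 12, 16


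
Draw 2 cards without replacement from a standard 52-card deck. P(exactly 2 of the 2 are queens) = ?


Hypergeometric: P(X=2) = C(4,2)·C(48,0) / C(52,2)
= 6 × 1 / 1326
= 6/1326 = 0.0045

P = 0.0045


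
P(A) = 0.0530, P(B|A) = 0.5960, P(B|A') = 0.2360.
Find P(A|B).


P(B) = P(B|A)*P(A) + P(B|A')*P(A')
= 0.5960*0.0530 + 0.2360*0.9470
= 0.031588 + 0.223492 = 0.255080
P(A|B) = 0.031588/0.255080 = 0.1238

P(A|B) = 0.1238


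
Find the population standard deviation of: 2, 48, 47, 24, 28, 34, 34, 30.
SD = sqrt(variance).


Mean = 30.8750
Variance = 182.8594
SD = sqrt(182.8594) = 13.5226

SD = 13.5226


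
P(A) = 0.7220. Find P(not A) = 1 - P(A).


P(not A) = 1 - 0.7220 = 0.2780

P(not A) = 0.2780


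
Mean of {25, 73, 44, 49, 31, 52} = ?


Sum = 25 + 73 + 44 + 49 + 31 + 52 = 274
n = 6
Mean = 274/6 = 45.6667

Mean = 45.6667


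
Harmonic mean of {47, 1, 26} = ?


Sum of reciprocals = 1/47 + 1/1 + 1/26 = 1.059738
HM = 3/1.059738 = 2.8309

HM = 2.8309


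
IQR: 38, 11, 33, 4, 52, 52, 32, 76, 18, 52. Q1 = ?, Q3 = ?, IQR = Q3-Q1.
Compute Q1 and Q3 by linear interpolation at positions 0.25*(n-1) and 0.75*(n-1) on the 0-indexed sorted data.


Sorted: 4, 11, 18, 32, 33, 38, 52, 52, 52, 76
Q1 (25th %ile) = 21.5000
Q3 (75th %ile) = 52.0000
IQR = 52.0000 - 21.5000 = 30.5000

IQR = 30.5000


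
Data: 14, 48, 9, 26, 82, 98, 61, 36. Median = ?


Sorted: 9, 14, 26, 36, 48, 61, 82, 98
n = 8 (even)
Middle values: 36 and 48
Median = (36+48)/2 = 42.0000

Median = 42.0000


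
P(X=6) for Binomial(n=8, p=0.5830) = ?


C(8,6) = 28
p^6 = 0.039266
(1-p)^2 = 0.173889
P = 28 * 0.039266 * 0.173889 = 0.1912

P(X=6) = 0.1912


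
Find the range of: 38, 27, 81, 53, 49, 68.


Max = 81, Min = 27
Range = 81 - 27 = 54

Range = 54


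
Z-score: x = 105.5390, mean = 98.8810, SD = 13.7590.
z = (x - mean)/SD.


z = (105.5390 - 98.8810)/13.7590
= 6.6580/13.7590
= 0.4839

z = 0.4839


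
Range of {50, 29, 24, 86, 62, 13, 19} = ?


Max = 86, Min = 13
Range = 86 - 13 = 73

Range = 73


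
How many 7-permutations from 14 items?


P(14,7) = 14!/7!
= 87178291200/5040
= 17297280

P(14,7) = 17297280


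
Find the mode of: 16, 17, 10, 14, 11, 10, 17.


Frequencies: 10:2, 11:1, 14:1, 16:1, 17:2
Max frequency = 2
Mode = 10, 17

Mode = 10, 17


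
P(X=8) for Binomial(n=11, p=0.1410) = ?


C(11,8) = 165
p^8 = 1.562259e-07
(1-p)^3 = 0.633840
P = 165 * 1.562259e-07 * 0.633840 = 1.6339e-05

P(X=8) = 1.6339e-05


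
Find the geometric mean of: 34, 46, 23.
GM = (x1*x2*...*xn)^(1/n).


Product = 34 × 46 × 23 = 35972
GM = 35972^(1/3) = 33.0107

GM = 33.0107


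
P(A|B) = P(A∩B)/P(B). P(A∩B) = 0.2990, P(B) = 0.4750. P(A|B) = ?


P(A|B) = 0.2990/0.4750 = 0.6295

P(A|B) = 0.6295


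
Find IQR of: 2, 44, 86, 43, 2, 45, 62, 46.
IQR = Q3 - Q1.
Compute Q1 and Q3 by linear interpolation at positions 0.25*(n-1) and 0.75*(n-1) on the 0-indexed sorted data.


Sorted: 2, 2, 43, 44, 45, 46, 62, 86
Q1 (25th %ile) = 32.7500
Q3 (75th %ile) = 50.0000
IQR = 50.0000 - 32.7500 = 17.2500

IQR = 17.2500


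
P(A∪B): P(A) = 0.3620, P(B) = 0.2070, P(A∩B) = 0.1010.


P(A∪B) = 0.3620 + 0.2070 - 0.1010
= 0.5690 - 0.1010
= 0.4680

P(A∪B) = 0.4680


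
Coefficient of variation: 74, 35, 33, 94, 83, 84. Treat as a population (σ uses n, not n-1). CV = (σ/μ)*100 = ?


Mean = 67.1667
SD = 24.1621
CV = (24.1621/67.1667)*100 = 35.9733%

CV = 35.9733%


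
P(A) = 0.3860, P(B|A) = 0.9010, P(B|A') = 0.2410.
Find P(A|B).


P(B) = P(B|A)*P(A) + P(B|A')*P(A')
= 0.9010*0.3860 + 0.2410*0.6140
= 0.347786 + 0.147974 = 0.495760
P(A|B) = 0.347786/0.495760 = 0.7015

P(A|B) = 0.7015


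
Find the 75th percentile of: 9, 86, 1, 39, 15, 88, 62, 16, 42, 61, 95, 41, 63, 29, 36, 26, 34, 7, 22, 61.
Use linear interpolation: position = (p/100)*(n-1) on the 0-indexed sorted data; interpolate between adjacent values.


Sorted: 1, 7, 9, 15, 16, 22, 26, 29, 34, 36, 39, 41, 42, 61, 61, 62, 63, 86, 88, 95
n = 20
Index = 75/100 * 19 = 14.2500
Lower = data[14] = 61, Upper = data[15] = 62
P75 = 61 + 0.2500*(1) = 61.2500

P75 = 61.2500


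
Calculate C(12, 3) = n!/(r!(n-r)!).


C(12,3) = 12!/(3! × 9!)
= 479001600/(6 × 362880)
= 220

C(12,3) = 220


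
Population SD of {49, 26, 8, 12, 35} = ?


Mean = 26.0000
Variance = 226.0000
SD = sqrt(226.0000) = 15.0333

SD = 15.0333


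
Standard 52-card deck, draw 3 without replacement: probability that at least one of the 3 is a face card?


P(at least one) = 1 - P(none)
P(none) = (40/52) × (39/51) × (38/50) = 0.447059
P(at least one) = 1 - 0.447059 = 0.5529

P = 0.5529


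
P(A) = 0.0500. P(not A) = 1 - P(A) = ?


P(not A) = 1 - 0.0500 = 0.9500

P(not A) = 0.9500


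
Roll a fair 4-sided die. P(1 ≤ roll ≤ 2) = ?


Favorable outcomes (1 ≤ roll ≤ 2): 2
Total outcomes = 4
P = 2/4 = 0.5000

P = 0.5000


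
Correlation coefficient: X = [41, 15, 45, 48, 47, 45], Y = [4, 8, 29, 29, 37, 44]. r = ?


Mean X = 40.1667, Mean Y = 25.1667
SD X = 11.466134, SD Y = 14.530619
Cov = 105.805556
r = 105.805556/(11.466134*14.530619) = 0.6350

r = 0.6350


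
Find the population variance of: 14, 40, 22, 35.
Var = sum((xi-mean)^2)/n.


Mean = 27.7500
Squared deviations: 189.0625, 150.0625, 33.0625, 52.5625
Sum = 424.7500
Variance = 424.7500/4 = 106.1875

Variance = 106.1875


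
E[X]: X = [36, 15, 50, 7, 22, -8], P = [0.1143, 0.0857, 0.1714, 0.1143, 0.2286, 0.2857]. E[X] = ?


E[X] = 36*0.1143 + 15*0.0857 + 50*0.1714 + 7*0.1143 + 22*0.2286 - 8*0.2857
= 4.1148 + 1.2855 + 8.5700 + 0.8001 + 5.0292 - 2.2856
= 17.5140

E[X] = 17.5140


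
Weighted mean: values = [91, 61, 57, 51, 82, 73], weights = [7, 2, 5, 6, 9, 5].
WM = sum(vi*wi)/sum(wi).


Numerator = 91*7 + 61*2 + 57*5 + 51*6 + 82*9 + 73*5 = 2453
Denominator = 7 + 2 + 5 + 6 + 9 + 5 = 34
WM = 2453/34 = 72.1471

WM = 72.1471


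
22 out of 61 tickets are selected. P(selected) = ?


P = 22/61 = 0.3607

P = 0.3607


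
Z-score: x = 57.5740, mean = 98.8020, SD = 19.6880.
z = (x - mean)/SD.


z = (57.5740 - 98.8020)/19.6880
= -41.2280/19.6880
= -2.0941

z = -2.0941


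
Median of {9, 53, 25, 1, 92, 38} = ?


Sorted: 1, 9, 25, 38, 53, 92
n = 6 (even)
Middle values: 25 and 38
Median = (25+38)/2 = 31.5000

Median = 31.5000


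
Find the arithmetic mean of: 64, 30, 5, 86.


Sum = 64 + 30 + 5 + 86 = 185
n = 4
Mean = 185/4 = 46.2500

Mean = 46.2500


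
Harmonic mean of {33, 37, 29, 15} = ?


Sum of reciprocals = 1/33 + 1/37 + 1/29 + 1/15 = 0.158479
HM = 4/0.158479 = 25.2399

HM = 25.2399


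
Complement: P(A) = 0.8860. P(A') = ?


P(not A) = 1 - 0.8860 = 0.1140

P(not A) = 0.1140


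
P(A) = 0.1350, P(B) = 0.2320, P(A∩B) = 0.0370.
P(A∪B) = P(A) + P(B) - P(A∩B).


P(A∪B) = 0.1350 + 0.2320 - 0.0370
= 0.3670 - 0.0370
= 0.3300

P(A∪B) = 0.3300


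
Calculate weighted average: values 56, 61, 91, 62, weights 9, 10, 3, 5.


Numerator = 56*9 + 61*10 + 91*3 + 62*5 = 1697
Denominator = 9 + 10 + 3 + 5 = 27
WM = 1697/27 = 62.8519

WM = 62.8519


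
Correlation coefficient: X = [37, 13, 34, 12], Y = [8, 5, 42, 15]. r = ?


Mean X = 24.0000, Mean Y = 17.5000
SD X = 11.554220, SD Y = 14.603082
Cov = 72.250000
r = 72.250000/(11.554220*14.603082) = 0.4282

r = 0.4282


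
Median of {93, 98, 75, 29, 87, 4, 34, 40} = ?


Sorted: 4, 29, 34, 40, 75, 87, 93, 98
n = 8 (even)
Middle values: 40 and 75
Median = (40+75)/2 = 57.5000

Median = 57.5000


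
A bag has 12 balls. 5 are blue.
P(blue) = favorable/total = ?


P = 5/12 = 0.4167

P = 0.4167


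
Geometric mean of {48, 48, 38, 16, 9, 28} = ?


Product = 48 × 48 × 38 × 16 × 9 × 28 = 353009664
GM = 353009664^(1/6) = 26.5847

GM = 26.5847


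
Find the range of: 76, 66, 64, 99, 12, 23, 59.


Max = 99, Min = 12
Range = 99 - 12 = 87

Range = 87


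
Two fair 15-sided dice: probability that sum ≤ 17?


Total outcomes = 15×15 = 225
Favorable (sum ≤ 17): 134
P = 134/225 = 0.5956

P = 0.5956


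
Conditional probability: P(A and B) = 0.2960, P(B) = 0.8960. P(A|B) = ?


P(A|B) = 0.2960/0.8960 = 0.3304

P(A|B) = 0.3304


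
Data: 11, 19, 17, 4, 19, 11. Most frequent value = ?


Frequencies: 4:1, 11:2, 17:1, 19:2
Max frequency = 2
Mode = 11, 19

Mode = 11, 19


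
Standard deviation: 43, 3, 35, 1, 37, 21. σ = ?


Mean = 23.3333
Variance = 271.2222
SD = sqrt(271.2222) = 16.4688

SD = 16.4688


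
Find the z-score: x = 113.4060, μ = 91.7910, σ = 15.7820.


z = (113.4060 - 91.7910)/15.7820
= 21.6150/15.7820
= 1.3696

z = 1.3696


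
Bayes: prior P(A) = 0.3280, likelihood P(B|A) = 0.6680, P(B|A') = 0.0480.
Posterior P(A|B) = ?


P(B) = P(B|A)*P(A) + P(B|A')*P(A')
= 0.6680*0.3280 + 0.0480*0.6720
= 0.219104 + 0.032256 = 0.251360
P(A|B) = 0.219104/0.251360 = 0.8717

P(A|B) = 0.8717


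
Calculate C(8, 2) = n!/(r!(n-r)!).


C(8,2) = 8!/(2! × 6!)
= 40320/(2 × 720)
= 28

C(8,2) = 28


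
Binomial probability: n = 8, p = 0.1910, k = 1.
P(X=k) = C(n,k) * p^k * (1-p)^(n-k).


C(8,1) = 8
p^1 = 0.191000
(1-p)^7 = 0.226798
P = 8 * 0.191000 * 0.226798 = 0.3465

P(X=1) = 0.3465


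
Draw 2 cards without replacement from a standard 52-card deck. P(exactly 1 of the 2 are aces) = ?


Hypergeometric: P(X=1) = C(4,1)·C(48,1) / C(52,2)
= 4 × 48 / 1326
= 192/1326 = 0.1448

P = 0.1448


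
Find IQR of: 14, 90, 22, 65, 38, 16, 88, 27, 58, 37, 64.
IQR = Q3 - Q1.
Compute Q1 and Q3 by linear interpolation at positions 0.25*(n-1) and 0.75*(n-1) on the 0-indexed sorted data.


Sorted: 14, 16, 22, 27, 37, 38, 58, 64, 65, 88, 90
Q1 (25th %ile) = 24.5000
Q3 (75th %ile) = 64.5000
IQR = 64.5000 - 24.5000 = 40.0000

IQR = 40.0000


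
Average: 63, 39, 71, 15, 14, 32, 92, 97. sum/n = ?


Sum = 63 + 39 + 71 + 15 + 14 + 32 + 92 + 97 = 423
n = 8
Mean = 423/8 = 52.8750

Mean = 52.8750


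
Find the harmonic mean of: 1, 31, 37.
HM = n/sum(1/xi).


Sum of reciprocals = 1/1 + 1/31 + 1/37 = 1.059285
HM = 3/1.059285 = 2.8321

HM = 2.8321


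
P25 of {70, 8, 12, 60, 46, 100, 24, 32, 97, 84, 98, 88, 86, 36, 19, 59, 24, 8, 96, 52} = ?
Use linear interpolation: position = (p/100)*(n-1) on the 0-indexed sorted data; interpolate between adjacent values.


Sorted: 8, 8, 12, 19, 24, 24, 32, 36, 46, 52, 59, 60, 70, 84, 86, 88, 96, 97, 98, 100
n = 20
Index = 25/100 * 19 = 4.7500
Lower = data[4] = 24, Upper = data[5] = 24
P25 = 24 + 0.7500*(0) = 24.0000

P25 = 24.0000


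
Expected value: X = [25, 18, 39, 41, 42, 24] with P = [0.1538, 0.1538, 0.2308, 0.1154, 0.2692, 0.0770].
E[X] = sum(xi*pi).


E[X] = 25*0.1538 + 18*0.1538 + 39*0.2308 + 41*0.1154 + 42*0.2692 + 24*0.0770
= 3.8450 + 2.7684 + 9.0012 + 4.7314 + 11.3064 + 1.8480
= 33.5004

E[X] = 33.5004


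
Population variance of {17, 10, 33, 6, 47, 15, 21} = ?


Mean = 21.2857
Squared deviations: 18.3673, 127.3673, 137.2245, 233.6531, 661.2245, 39.5102, 0.0816
Sum = 1217.4286
Variance = 1217.4286/7 = 173.9184

Variance = 173.9184


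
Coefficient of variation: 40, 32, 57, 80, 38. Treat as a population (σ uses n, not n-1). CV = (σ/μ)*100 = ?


Mean = 49.4000
SD = 17.4080
CV = (17.4080/49.4000)*100 = 35.2390%

CV = 35.2390%


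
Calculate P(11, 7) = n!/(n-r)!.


P(11,7) = 11!/4!
= 39916800/24
= 1663200

P(11,7) = 1663200


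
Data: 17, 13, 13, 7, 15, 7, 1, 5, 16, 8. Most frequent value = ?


Frequencies: 1:1, 5:1, 7:2, 8:1, 13:2, 15:1, 16:1, 17:1
Max frequency = 2
Mode = 7, 13

Mode = 7, 13


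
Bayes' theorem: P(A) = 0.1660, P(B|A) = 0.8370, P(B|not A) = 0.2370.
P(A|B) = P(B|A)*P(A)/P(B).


P(B) = P(B|A)*P(A) + P(B|A')*P(A')
= 0.8370*0.1660 + 0.2370*0.8340
= 0.138942 + 0.197658 = 0.336600
P(A|B) = 0.138942/0.336600 = 0.4128

P(A|B) = 0.4128


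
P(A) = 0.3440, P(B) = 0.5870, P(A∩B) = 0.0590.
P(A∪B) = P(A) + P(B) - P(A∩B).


P(A∪B) = 0.3440 + 0.5870 - 0.0590
= 0.9310 - 0.0590
= 0.8720

P(A∪B) = 0.8720


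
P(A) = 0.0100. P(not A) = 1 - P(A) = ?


P(not A) = 1 - 0.0100 = 0.9900

P(not A) = 0.9900


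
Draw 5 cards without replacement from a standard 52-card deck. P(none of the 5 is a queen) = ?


P(no queens) = (48/52) × (47/51) × (46/50) × (45/49) × (44/48)
= 0.6588

P = 0.6588


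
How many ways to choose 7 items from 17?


C(17,7) = 17!/(7! × 10!)
= 355687428096000/(5040 × 3628800)
= 19448

C(17,7) = 19448


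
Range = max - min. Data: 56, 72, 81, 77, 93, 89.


Max = 93, Min = 56
Range = 93 - 56 = 37

Range = 37
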